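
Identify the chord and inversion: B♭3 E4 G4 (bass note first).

The pitch classes Bb, E, G arrange in thirds as E–G–Bb: an E diminished triad.
Bb is the fifth of E diminished; fifth in the bass means second inversion (figured bass 6/4).

E diminished, second inversion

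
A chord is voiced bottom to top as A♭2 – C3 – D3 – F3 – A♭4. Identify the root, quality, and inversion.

Reducing to letter names: Ab, C, D, F. These stack in thirds as D–F–Ab–C — a D half-diminished seventh chord.
The lowest note is Ab, the fifth of the chord, so this is second inversion (figured bass 4/3).

D half-diminished seventh, second inversion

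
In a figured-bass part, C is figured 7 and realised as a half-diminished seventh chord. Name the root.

The figures 7 mean the root of the chord is in the bass. If C is the root of a half-diminished seventh chord, the root is C (chord tones C–Eb–Gb–Bb).

C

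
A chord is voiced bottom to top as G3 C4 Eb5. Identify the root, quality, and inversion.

C minor, second inversion

The distinct note names are G, C, Eb. Stacked in thirds they read C–Eb–G, which is a minor triad on C.
G is the fifth of C minor; fifth in the bass means second inversion (figured bass 6/4).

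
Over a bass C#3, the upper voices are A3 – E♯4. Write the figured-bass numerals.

The notes C#, A, E# stack in thirds as A–C#–E# — an A augmented triad. The bass C# is the third, so this is first inversion: figured 6.

6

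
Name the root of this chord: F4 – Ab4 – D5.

D

The distinct letter names are F, Ab, D. Arranged as a stack of thirds they read D–F–Ab, so D is the root (a D diminished triad).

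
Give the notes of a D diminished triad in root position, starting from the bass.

D, F, Ab

The chord tones are D–F–Ab. With the root (D) lowest for root position: D, F, Ab.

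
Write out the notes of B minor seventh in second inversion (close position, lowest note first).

F#, A, B, D

Spelling B minor seventh: B–D–F#–A. In second inversion the fifth is bass, giving F#, A, B, D from the bottom.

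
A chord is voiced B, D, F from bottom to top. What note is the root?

B, D, F are the tones of a B diminished triad (B–D–F), making B the root.

B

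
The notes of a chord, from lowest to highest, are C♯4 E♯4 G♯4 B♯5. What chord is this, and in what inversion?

The distinct note names are C#, E#, G#, B#. Stacked in thirds they read C#–E#–G#–B#, which is a major seventh chord on C#.
The lowest note is C#, the root of the chord, so this is root position (figured bass 7).

C# major seventh, root position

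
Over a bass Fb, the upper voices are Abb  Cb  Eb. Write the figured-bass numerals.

The notes Fb, Abb, Cb, Eb stack in thirds as Fb–Abb–Cb–Eb — an Fb minor-major seventh chord. The bass Fb is the root, so this is root position: figured 7.

7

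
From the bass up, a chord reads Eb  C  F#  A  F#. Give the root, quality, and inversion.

The pitch classes Eb, C, F#, A arrange in thirds as F#–A–C–Eb: an F# diminished seventh chord.
With the seventh (Eb) in the bass, the chord is in third inversion (figured bass 4/2).

F# diminished seventh, third inversion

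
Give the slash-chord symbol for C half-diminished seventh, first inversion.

First inversion of C half-diminished seventh has the third (Eb) in the bass. As a slash chord: Cø7/Eb.

Cø7/Eb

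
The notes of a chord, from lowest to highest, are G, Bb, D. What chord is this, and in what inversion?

G minor, root position

The distinct note names are G, Bb, D. Stacked in thirds they read G–Bb–D, which is a minor triad on G.
The lowest note is G, the root of the chord, so this is root position (figured bass 5/3).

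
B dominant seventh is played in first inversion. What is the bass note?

D#

The third of B dominant seventh (B–D#–F#–A) is D#; that is the bass in first inversion.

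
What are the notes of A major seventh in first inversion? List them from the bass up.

C#, E, G#, A

A major seventh is A–C#–E–G#. First inversion puts the third (C#) in the bass, with the remaining tones above: C#, E, G#, A.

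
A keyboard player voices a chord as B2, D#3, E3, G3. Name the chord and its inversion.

E minor-major seventh, second inversion

The distinct note names are B, D#, E, G. Stacked in thirds they read E–G–B–D#, which is a minor-major seventh chord on E.
With the fifth (B) in the bass, the chord is in second inversion (figured bass 4/3).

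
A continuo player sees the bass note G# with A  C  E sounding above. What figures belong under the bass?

4/2

The notes G#, A, C, E stack in thirds as A–C–E–G# — an A minor-major seventh chord. The bass G# is the seventh, so this is third inversion: figured 4/2.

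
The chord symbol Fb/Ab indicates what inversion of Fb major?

first inversion

Fb/Ab means Fb major with Ab in the bass. Ab is the third of Fb major (Fb–Ab–Cb), so this is first inversion.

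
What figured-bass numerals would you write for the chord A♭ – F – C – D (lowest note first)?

4/3

The notes Ab, F, C, D stack in thirds as D–F–Ab–C — a D half-diminished seventh chord. The bass Ab is the fifth, so this is second inversion: figured 4/3.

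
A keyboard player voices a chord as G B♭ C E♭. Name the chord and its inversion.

The distinct note names are G, Bb, C, Eb. Stacked in thirds they read C–Eb–G–Bb, which is a minor seventh chord on C.
With the fifth (G) in the bass, the chord is in second inversion (figured bass 4/3).

C minor seventh, second inversion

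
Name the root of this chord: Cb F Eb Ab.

F

Cb, F, Eb, Ab are the tones of an F half-diminished seventh chord (F–Ab–Cb–Eb), making F the root.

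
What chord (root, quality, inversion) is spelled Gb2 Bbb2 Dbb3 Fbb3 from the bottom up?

Gb diminished seventh, root position

The pitch classes Gb, Bbb, Dbb, Fbb arrange in thirds as Gb–Bbb–Dbb–Fbb: a Gb diminished seventh chord.
Gb is the root of Gb diminished seventh; root in the bass means root position (figured bass 7).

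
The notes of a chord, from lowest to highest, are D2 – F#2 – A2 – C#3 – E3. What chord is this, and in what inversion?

The distinct note names are D, F#, A, C#, E. Stacked in thirds they read D–F#–A–C#–E, which is a major ninth chord on D.
With the root (D) in the bass, the chord is in root position.

D major ninth, root position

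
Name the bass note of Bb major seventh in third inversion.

A

The seventh of Bb major seventh (Bb–D–F–A) is A; that is the bass in third inversion.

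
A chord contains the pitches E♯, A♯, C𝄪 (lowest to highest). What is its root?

A#

E#, A#, C## are the tones of an A# major triad (A#–C##–E#), making A# the root.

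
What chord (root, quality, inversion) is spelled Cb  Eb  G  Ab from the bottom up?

Ab minor-major seventh, first inversion

Reducing to letter names: Cb, Eb, G, Ab. These stack in thirds as Ab–Cb–Eb–G — an Ab minor-major seventh chord.
With the third (Cb) in the bass, the chord is in first inversion (figured bass 6/5).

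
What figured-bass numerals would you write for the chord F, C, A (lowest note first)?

5/3

The notes F, C, A stack in thirds as F–A–C — an F major triad. The bass F is the root, so this is root position: figured 5/3.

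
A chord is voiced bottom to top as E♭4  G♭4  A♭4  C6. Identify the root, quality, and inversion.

Ab dominant seventh, second inversion

The pitch classes Eb, Gb, Ab, C arrange in thirds as Ab–C–Eb–Gb: an Ab dominant seventh chord.
The lowest note is Eb, the fifth of the chord, so this is second inversion (figured bass 4/3).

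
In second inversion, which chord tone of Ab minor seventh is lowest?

Eb

The fifth of Ab minor seventh (Ab–Cb–Eb–Gb) is Eb; that is the bass in second inversion.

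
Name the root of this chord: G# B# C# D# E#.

C#

Reordering G#, B#, C#, D#, E# into stacked thirds gives C#–E#–G#–B#–D#; the bottom of that stack, C#, is the root.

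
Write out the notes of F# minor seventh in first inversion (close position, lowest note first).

A, C#, E, F#

Spelling F# minor seventh: F#–A–C#–E. In first inversion the third is bass, giving A, C#, E, F# from the bottom.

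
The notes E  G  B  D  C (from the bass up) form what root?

E, G, B, D, C are the tones of a C major ninth chord (C–E–G–B–D), making C the root.

C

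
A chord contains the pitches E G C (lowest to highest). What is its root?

C

Reordering E, G, C into stacked thirds gives C–E–G; the bottom of that stack, C, is the root.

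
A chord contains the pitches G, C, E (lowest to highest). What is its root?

C

G, C, E are the tones of a C major triad (C–E–G), making C the root.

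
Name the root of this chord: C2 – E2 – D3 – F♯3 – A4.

D

The distinct letter names are C, E, D, F#, A. Arranged as a stack of thirds they read D–F#–A–C–E, so D is the root (a D dominant ninth chord).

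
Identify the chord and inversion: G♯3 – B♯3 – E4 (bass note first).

E augmented, first inversion

The distinct note names are G#, B#, E. Stacked in thirds they read E–G#–B#, which is an augmented triad on E.
With the third (G#) in the bass, the chord is in first inversion (figured bass 6).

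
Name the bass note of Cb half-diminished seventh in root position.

Cb

Cb half-diminished seventh is Cb–Ebb–Gbb–Bbb. Root position places the root in the bass: Cb.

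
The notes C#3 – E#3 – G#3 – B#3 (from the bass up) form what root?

C#

The distinct letter names are C#, E#, G#, B#. Arranged as a stack of thirds they read C#–E#–G#–B#, so C# is the root (a C# major seventh chord).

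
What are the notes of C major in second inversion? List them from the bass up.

G, C, E

The chord tones are C–E–G. With the fifth (G) lowest for second inversion: G, C, E.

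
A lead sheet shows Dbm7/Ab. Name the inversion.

second inversion

Dbm7/Ab means Db minor seventh with Ab in the bass. Ab is the fifth of Db minor seventh (Db–Fb–Ab–Cb), so this is second inversion.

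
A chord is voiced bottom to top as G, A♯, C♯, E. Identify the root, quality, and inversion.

The pitch classes G, A#, C#, E arrange in thirds as A#–C#–E–G: an A# diminished seventh chord.
The lowest note is G, the seventh of the chord, so this is third inversion (figured bass 4/2).

A# diminished seventh, third inversion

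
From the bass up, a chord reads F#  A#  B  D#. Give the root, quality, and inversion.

Reducing to letter names: F#, A#, B, D#. These stack in thirds as B–D#–F#–A# — a B major seventh chord.
The lowest note is F#, the fifth of the chord, so this is second inversion (figured bass 4/3).

B major seventh, second inversion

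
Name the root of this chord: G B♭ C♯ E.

Reordering G, Bb, C#, E into stacked thirds gives C#–E–G–Bb; the bottom of that stack, C#, is the root.

C#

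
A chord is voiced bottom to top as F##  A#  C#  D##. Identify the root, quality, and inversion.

The pitch classes F##, A#, C#, D## arrange in thirds as D##–F##–A#–C#: a D## diminished seventh chord.
F## is the third of D## diminished seventh; third in the bass means first inversion (figured bass 6/5).

D## diminished seventh, first inversion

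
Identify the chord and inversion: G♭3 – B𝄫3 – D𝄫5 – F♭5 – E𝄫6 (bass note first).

Reducing to letter names: Gb, Bbb, Dbb, Fb, Ebb. These stack in thirds as Ebb–Gb–Bbb–Dbb–Fb — an Ebb dominant ninth chord.
Gb is the third of Ebb dominant ninth; third in the bass means first inversion.

Ebb dominant ninth, first inversion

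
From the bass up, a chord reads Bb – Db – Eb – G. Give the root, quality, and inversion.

Eb dominant seventh, second inversion

The distinct note names are Bb, Db, Eb, G. Stacked in thirds they read Eb–G–Bb–Db, which is a dominant seventh chord on Eb.
Bb is the fifth of Eb dominant seventh; fifth in the bass means second inversion (figured bass 4/3).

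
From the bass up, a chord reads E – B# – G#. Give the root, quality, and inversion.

E augmented, root position

The pitch classes E, B#, G# arrange in thirds as E–G#–B#: an E augmented triad.
E is the root of E augmented; root in the bass means root position (figured bass 5/3).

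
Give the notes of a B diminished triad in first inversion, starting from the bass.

The chord tones are B–D–F. With the third (D) lowest for first inversion: D, F, B.

D, F, B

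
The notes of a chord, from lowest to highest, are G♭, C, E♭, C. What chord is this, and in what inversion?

The distinct note names are Gb, C, Eb. Stacked in thirds they read C–Eb–Gb, which is a diminished triad on C.
The lowest note is Gb, the fifth of the chord, so this is second inversion (figured bass 6/4).

C diminished, second inversion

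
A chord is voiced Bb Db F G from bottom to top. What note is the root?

The distinct letter names are Bb, Db, F, G. Arranged as a stack of thirds they read G–Bb–Db–F, so G is the root (a G half-diminished seventh chord).

G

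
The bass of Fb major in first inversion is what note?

In first inversion the third is lowest. For Fb major (Fb–Ab–Cb) that is Ab.

Ab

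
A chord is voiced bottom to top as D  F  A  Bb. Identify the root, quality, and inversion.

Reducing to letter names: D, F, A, Bb. These stack in thirds as Bb–D–F–A — a Bb major seventh chord.
The lowest note is D, the third of the chord, so this is first inversion (figured bass 6/5).

Bb major seventh, first inversion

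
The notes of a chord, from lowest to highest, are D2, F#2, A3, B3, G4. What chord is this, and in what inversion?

G major ninth, second inversion

The distinct note names are D, F#, A, B, G. Stacked in thirds they read G–B–D–F#–A, which is a major ninth chord on G.
D is the fifth of G major ninth; fifth in the bass means second inversion.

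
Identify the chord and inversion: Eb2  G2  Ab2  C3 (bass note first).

The pitch classes Eb, G, Ab, C arrange in thirds as Ab–C–Eb–G: an Ab major seventh chord.
The lowest note is Eb, the fifth of the chord, so this is second inversion (figured bass 4/3).

Ab major seventh, second inversion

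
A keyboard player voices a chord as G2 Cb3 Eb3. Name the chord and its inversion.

Cb augmented, second inversion

The pitch classes G, Cb, Eb arrange in thirds as Cb–Eb–G: a Cb augmented triad.
G is the fifth of Cb augmented; fifth in the bass means second inversion (figured bass 6/4).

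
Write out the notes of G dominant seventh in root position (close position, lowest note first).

The chord tones are G–B–D–F. With the root (G) lowest for root position: G, B, D, F.

G, B, D, F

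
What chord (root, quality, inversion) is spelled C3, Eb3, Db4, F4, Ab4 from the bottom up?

Db major ninth, third inversion

The pitch classes C, Eb, Db, F, Ab arrange in thirds as Db–F–Ab–C–Eb: a Db major ninth chord.
With the seventh (C) in the bass, the chord is in third inversion.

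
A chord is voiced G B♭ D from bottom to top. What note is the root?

G

G, Bb, D are the tones of a G minor triad (G–Bb–D), making G the root.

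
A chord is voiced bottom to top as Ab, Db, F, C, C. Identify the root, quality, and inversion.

Db major seventh, second inversion

The distinct note names are Ab, Db, F, C. Stacked in thirds they read Db–F–Ab–C, which is a major seventh chord on Db.
With the fifth (Ab) in the bass, the chord is in second inversion (figured bass 4/3).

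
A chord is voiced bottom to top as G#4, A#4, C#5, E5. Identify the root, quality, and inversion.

A# half-diminished seventh, third inversion

The pitch classes G#, A#, C#, E arrange in thirds as A#–C#–E–G#: an A# half-diminished seventh chord.
The lowest note is G#, the seventh of the chord, so this is third inversion (figured bass 4/2).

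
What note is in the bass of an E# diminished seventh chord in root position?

E#

The root of E# diminished seventh (E#–G#–B–D) is E#; that is the bass in root position.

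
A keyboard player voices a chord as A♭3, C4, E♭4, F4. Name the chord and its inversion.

F minor seventh, first inversion

The distinct note names are Ab, C, Eb, F. Stacked in thirds they read F–Ab–C–Eb, which is a minor seventh chord on F.
With the third (Ab) in the bass, the chord is in first inversion (figured bass 6/5).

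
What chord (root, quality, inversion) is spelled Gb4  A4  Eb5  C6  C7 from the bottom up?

The distinct note names are Gb, A, Eb, C. Stacked in thirds they read A–C–Eb–Gb, which is a diminished seventh chord on A.
The lowest note is Gb, the seventh of the chord, so this is third inversion (figured bass 4/2).

A diminished seventh, third inversion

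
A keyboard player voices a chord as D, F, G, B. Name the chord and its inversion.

The pitch classes D, F, G, B arrange in thirds as G–B–D–F: a G dominant seventh chord.
The lowest note is D, the fifth of the chord, so this is second inversion (figured bass 4/3).

G dominant seventh, second inversion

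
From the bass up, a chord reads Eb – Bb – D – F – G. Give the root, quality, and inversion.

Eb major ninth, root position

The pitch classes Eb, Bb, D, F, G arrange in thirds as Eb–G–Bb–D–F: an Eb major ninth chord.
Eb is the root of Eb major ninth; root in the bass means root position.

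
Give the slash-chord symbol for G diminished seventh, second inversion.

Second inversion of G diminished seventh has the fifth (Db) in the bass. As a slash chord: Gdim7/Db.

Gdim7/Db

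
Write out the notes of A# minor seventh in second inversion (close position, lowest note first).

Spelling A# minor seventh: A#–C#–E#–G#. In second inversion the fifth is bass, giving E#, G#, A#, C# from the bottom.

E#, G#, A#, C#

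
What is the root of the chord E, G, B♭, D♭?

E

E, G, Bb, Db are the tones of an E diminished seventh chord (E–G–Bb–Db), making E the root.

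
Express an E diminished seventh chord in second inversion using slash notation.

Second inversion of E diminished seventh has the fifth (Bb) in the bass. As a slash chord: Edim7/Bb.

Edim7/Bb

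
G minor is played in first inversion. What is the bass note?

Bb

In first inversion the third is lowest. For G minor (G–Bb–D) that is Bb.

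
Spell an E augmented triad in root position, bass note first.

E, G#, B#

Spelling E augmented: E–G#–B#. In root position the root is bass, giving E, G#, B# from the bottom.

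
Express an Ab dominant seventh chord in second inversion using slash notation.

Ab7/Eb

Second inversion of Ab dominant seventh has the fifth (Eb) in the bass. As a slash chord: Ab7/Eb.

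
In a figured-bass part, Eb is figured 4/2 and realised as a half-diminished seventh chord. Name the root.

The figures 4/2 mean the seventh of the chord is in the bass. If Eb is the seventh of a half-diminished seventh chord, the root is F (chord tones F–Ab–Cb–Eb).

F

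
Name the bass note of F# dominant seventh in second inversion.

In second inversion the fifth is lowest. For F# dominant seventh (F#–A#–C#–E) that is C#.

C#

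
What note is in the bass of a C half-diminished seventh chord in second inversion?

C half-diminished seventh is C–Eb–Gb–Bb. Second inversion places the fifth in the bass: Gb.

Gb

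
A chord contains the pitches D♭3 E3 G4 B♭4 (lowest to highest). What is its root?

The distinct letter names are Db, E, G, Bb. Arranged as a stack of thirds they read E–G–Bb–Db, so E is the root (an E diminished seventh chord).

E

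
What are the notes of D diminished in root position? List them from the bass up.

The chord tones are D–F–Ab. With the root (D) lowest for root position: D, F, Ab.

D, F, Ab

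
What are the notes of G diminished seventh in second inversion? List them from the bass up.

The chord tones are G–Bb–Db–Fb. With the fifth (Db) lowest for second inversion: Db, Fb, G, Bb.

Db, Fb, G, Bb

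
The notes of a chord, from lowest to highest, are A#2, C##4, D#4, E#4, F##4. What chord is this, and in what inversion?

The distinct note names are A#, C##, D#, E#, F##. Stacked in thirds they read D#–F##–A#–C##–E#, which is a major ninth chord on D#.
A# is the fifth of D# major ninth; fifth in the bass means second inversion.

D# major ninth, second inversion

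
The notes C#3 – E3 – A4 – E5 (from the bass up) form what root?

A

The distinct letter names are C#, E, A. Arranged as a stack of thirds they read A–C#–E, so A is the root (an A major triad).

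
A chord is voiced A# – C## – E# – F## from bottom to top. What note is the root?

A#, C##, E#, F## are the tones of an F## minor seventh chord (F##–A#–C##–E#), making F## the root.

F##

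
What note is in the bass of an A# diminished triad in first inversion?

C#

A# diminished is A#–C#–E. First inversion places the third in the bass: C#.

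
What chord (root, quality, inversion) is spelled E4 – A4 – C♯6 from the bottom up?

A major, second inversion

Reducing to letter names: E, A, C#. These stack in thirds as A–C#–E — an A major triad.
With the fifth (E) in the bass, the chord is in second inversion (figured bass 6/4).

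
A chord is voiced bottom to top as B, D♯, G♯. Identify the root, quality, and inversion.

Reducing to letter names: B, D#, G#. These stack in thirds as G#–B–D# — a G# minor triad.
The lowest note is B, the third of the chord, so this is first inversion (figured bass 6).

G# minor, first inversion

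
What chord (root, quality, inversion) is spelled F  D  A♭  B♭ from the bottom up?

Bb dominant seventh, second inversion

Reducing to letter names: F, D, Ab, Bb. These stack in thirds as Bb–D–F–Ab — a Bb dominant seventh chord.
With the fifth (F) in the bass, the chord is in second inversion (figured bass 4/3).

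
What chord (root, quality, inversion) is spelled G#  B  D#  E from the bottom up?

E major seventh, first inversion

The distinct note names are G#, B, D#, E. Stacked in thirds they read E–G#–B–D#, which is a major seventh chord on E.
With the third (G#) in the bass, the chord is in first inversion (figured bass 6/5).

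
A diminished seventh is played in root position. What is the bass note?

A diminished seventh is A–C–Eb–Gb. Root position places the root in the bass: A.

A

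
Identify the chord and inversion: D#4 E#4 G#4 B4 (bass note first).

Reducing to letter names: D#, E#, G#, B. These stack in thirds as E#–G#–B–D# — an E# half-diminished seventh chord.
With the seventh (D#) in the bass, the chord is in third inversion (figured bass 4/2).

E# half-diminished seventh, third inversion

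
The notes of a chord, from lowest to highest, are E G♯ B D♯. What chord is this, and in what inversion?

E major seventh, root position

Reducing to letter names: E, G#, B, D#. These stack in thirds as E–G#–B–D# — an E major seventh chord.
The lowest note is E, the root of the chord, so this is root position (figured bass 7).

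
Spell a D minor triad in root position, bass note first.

D minor is D–F–A. Root position puts the root (D) in the bass, with the remaining tones above: D, F, A.

D, F, A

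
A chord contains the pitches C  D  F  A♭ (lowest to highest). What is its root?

The distinct letter names are C, D, F, Ab. Arranged as a stack of thirds they read D–F–Ab–C, so D is the root (a D half-diminished seventh chord).

D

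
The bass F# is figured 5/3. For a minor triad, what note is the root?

F#

The figures 5/3 mean the root of the chord is in the bass. If F# is the root of a minor triad, the root is F# (chord tones F#–A–C#).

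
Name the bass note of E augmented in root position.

E

In root position the root is lowest. For E augmented (E–G#–B#) that is E.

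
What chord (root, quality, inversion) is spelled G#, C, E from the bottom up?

The distinct note names are G#, C, E. Stacked in thirds they read C–E–G#, which is an augmented triad on C.
The lowest note is G#, the fifth of the chord, so this is second inversion (figured bass 6/4).

C augmented, second inversion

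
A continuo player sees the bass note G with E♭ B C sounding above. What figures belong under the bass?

4/3

The notes G, Eb, B, C stack in thirds as C–Eb–G–B — a C minor-major seventh chord. The bass G is the fifth, so this is second inversion: figured 4/3.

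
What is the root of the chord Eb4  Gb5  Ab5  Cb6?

Eb, Gb, Ab, Cb are the tones of an Ab minor seventh chord (Ab–Cb–Eb–Gb), making Ab the root.

Ab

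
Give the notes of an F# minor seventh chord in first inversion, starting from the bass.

F# minor seventh is F#–A–C#–E. First inversion puts the third (A) in the bass, with the remaining tones above: A, C#, E, F#.

A, C#, E, F#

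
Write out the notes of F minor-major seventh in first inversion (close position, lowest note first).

F minor-major seventh is F–Ab–C–E. First inversion puts the third (Ab) in the bass, with the remaining tones above: Ab, C, E, F.

Ab, C, E, F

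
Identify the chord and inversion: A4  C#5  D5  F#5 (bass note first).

The distinct note names are A, C#, D, F#. Stacked in thirds they read D–F#–A–C#, which is a major seventh chord on D.
The lowest note is A, the fifth of the chord, so this is second inversion (figured bass 4/3).

D major seventh, second inversion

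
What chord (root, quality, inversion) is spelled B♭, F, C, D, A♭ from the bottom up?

Bb dominant ninth, root position

Reducing to letter names: Bb, F, C, D, Ab. These stack in thirds as Bb–D–F–Ab–C — a Bb dominant ninth chord.
The lowest note is Bb, the root of the chord, so this is root position.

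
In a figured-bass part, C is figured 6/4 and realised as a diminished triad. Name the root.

The figures 6/4 mean the fifth of the chord is in the bass. If C is the fifth of a diminished triad, the root is F# (chord tones F#–A–C).

F#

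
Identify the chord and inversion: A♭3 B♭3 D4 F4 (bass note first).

Reducing to letter names: Ab, Bb, D, F. These stack in thirds as Bb–D–F–Ab — a Bb dominant seventh chord.
The lowest note is Ab, the seventh of the chord, so this is third inversion (figured bass 4/2).

Bb dominant seventh, third inversion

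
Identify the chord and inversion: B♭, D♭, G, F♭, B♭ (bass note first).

G diminished seventh, first inversion

The pitch classes Bb, Db, G, Fb arrange in thirds as G–Bb–Db–Fb: a G diminished seventh chord.
With the third (Bb) in the bass, the chord is in first inversion (figured bass 6/5).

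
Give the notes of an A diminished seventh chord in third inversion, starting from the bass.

Gb, A, C, Eb

The chord tones are A–C–Eb–Gb. With the seventh (Gb) lowest for third inversion: Gb, A, C, Eb.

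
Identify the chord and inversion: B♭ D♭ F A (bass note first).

Bb minor-major seventh, root position

The distinct note names are Bb, Db, F, A. Stacked in thirds they read Bb–Db–F–A, which is a minor-major seventh chord on Bb.
The lowest note is Bb, the root of the chord, so this is root position (figured bass 7).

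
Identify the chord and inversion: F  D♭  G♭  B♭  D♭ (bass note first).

Reducing to letter names: F, Db, Gb, Bb. These stack in thirds as Gb–Bb–Db–F — a Gb major seventh chord.
The lowest note is F, the seventh of the chord, so this is third inversion (figured bass 4/2).

Gb major seventh, third inversion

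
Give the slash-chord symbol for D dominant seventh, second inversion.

D7/A

Second inversion of D dominant seventh has the fifth (A) in the bass. As a slash chord: D7/A.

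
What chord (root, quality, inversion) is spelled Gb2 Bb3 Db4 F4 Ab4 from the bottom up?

Gb major ninth, root position

Reducing to letter names: Gb, Bb, Db, F, Ab. These stack in thirds as Gb–Bb–Db–F–Ab — a Gb major ninth chord.
With the root (Gb) in the bass, the chord is in root position.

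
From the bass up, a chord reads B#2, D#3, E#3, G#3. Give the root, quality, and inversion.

The distinct note names are B#, D#, E#, G#. Stacked in thirds they read E#–G#–B#–D#, which is a minor seventh chord on E#.
With the fifth (B#) in the bass, the chord is in second inversion (figured bass 4/3).

E# minor seventh, second inversion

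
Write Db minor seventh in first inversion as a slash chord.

Dbm7/Fb

First inversion of Db minor seventh has the third (Fb) in the bass. As a slash chord: Dbm7/Fb.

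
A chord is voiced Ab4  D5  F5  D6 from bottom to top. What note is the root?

The distinct letter names are Ab, D, F. Arranged as a stack of thirds they read D–F–Ab, so D is the root (a D diminished triad).

D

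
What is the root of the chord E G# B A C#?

A

E, G#, B, A, C# are the tones of an A major ninth chord (A–C#–E–G#–B), making A the root.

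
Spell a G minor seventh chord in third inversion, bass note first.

G minor seventh is G–Bb–D–F. Third inversion puts the seventh (F) in the bass, with the remaining tones above: F, G, Bb, D.

F, G, Bb, D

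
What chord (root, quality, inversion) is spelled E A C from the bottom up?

The pitch classes E, A, C arrange in thirds as A–C–E: an A minor triad.
The lowest note is E, the fifth of the chord, so this is second inversion (figured bass 6/4).

A minor, second inversion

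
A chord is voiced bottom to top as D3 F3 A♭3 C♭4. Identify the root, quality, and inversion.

The distinct note names are D, F, Ab, Cb. Stacked in thirds they read D–F–Ab–Cb, which is a diminished seventh chord on D.
With the root (D) in the bass, the chord is in root position (figured bass 7).

D diminished seventh, root position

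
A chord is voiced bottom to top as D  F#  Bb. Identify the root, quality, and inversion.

Bb augmented, first inversion

Reducing to letter names: D, F#, Bb. These stack in thirds as Bb–D–F# — a Bb augmented triad.
The lowest note is D, the third of the chord, so this is first inversion (figured bass 6).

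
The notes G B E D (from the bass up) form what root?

G, B, E, D are the tones of an E minor seventh chord (E–G–B–D), making E the root.

E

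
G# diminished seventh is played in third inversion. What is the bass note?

F

In third inversion the seventh is lowest. For G# diminished seventh (G#–B–D–F) that is F.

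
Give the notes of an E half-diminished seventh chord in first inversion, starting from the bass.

The chord tones are E–G–Bb–D. With the third (G) lowest for first inversion: G, Bb, D, E.

G, Bb, D, E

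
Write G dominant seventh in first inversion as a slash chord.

First inversion of G dominant seventh has the third (B) in the bass. As a slash chord: G7/B.

G7/B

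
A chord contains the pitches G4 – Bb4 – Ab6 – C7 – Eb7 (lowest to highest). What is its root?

Ab

The distinct letter names are G, Bb, Ab, C, Eb. Arranged as a stack of thirds they read Ab–C–Eb–G–Bb, so Ab is the root (an Ab major ninth chord).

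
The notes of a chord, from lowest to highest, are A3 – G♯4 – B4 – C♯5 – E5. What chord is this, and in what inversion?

The distinct note names are A, G#, B, C#, E. Stacked in thirds they read A–C#–E–G#–B, which is a major ninth chord on A.
The lowest note is A, the root of the chord, so this is root position.

A major ninth, root position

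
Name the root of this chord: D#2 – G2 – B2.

G

The distinct letter names are D#, G, B. Arranged as a stack of thirds they read G–B–D#, so G is the root (a G augmented triad).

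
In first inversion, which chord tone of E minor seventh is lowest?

G

The third of E minor seventh (E–G–B–D) is G; that is the bass in first inversion.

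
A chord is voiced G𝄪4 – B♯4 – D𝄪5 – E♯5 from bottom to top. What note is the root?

E#

G##, B#, D##, E# are the tones of an E# major seventh chord (E#–G##–B#–D##), making E# the root.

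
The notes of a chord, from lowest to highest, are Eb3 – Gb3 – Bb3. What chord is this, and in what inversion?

Eb minor, root position

The pitch classes Eb, Gb, Bb arrange in thirds as Eb–Gb–Bb: an Eb minor triad.
The lowest note is Eb, the root of the chord, so this is root position (figured bass 5/3).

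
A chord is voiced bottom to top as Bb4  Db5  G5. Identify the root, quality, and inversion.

Reducing to letter names: Bb, Db, G. These stack in thirds as G–Bb–Db — a G diminished triad.
The lowest note is Bb, the third of the chord, so this is first inversion (figured bass 6).

G diminished, first inversion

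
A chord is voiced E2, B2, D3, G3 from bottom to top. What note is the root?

The distinct letter names are E, B, D, G. Arranged as a stack of thirds they read E–G–B–D, so E is the root (an E minor seventh chord).

E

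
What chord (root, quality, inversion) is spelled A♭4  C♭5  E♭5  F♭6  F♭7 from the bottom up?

Reducing to letter names: Ab, Cb, Eb, Fb. These stack in thirds as Fb–Ab–Cb–Eb — an Fb major seventh chord.
The lowest note is Ab, the third of the chord, so this is first inversion (figured bass 6/5).

Fb major seventh, first inversion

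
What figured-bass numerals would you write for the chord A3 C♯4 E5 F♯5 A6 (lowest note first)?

6/5

The notes A, C#, E, F# stack in thirds as F#–A–C#–E — an F# minor seventh chord. The bass A is the third, so this is first inversion: figured 6/5.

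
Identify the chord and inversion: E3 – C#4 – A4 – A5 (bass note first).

Reducing to letter names: E, C#, A. These stack in thirds as A–C#–E — an A major triad.
The lowest note is E, the fifth of the chord, so this is second inversion (figured bass 6/4).

A major, second inversion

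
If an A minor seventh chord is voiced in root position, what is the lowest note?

In root position the root is lowest. For A minor seventh (A–C–E–G) that is A.

A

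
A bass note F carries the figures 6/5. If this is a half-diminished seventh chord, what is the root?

The figures 6/5 mean the third of the chord is in the bass. If F is the third of a half-diminished seventh chord, the root is D (chord tones D–F–Ab–C).

D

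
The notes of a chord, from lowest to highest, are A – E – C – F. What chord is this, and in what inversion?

F major seventh, first inversion

The pitch classes A, E, C, F arrange in thirds as F–A–C–E: an F major seventh chord.
A is the third of F major seventh; third in the bass means first inversion (figured bass 6/5).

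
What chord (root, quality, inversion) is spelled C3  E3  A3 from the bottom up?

Reducing to letter names: C, E, A. These stack in thirds as A–C–E — an A minor triad.
The lowest note is C, the third of the chord, so this is first inversion (figured bass 6).

A minor, first inversion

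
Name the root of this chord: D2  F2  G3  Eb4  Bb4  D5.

Eb

D, F, G, Eb, Bb are the tones of an Eb major ninth chord (Eb–G–Bb–D–F), making Eb the root.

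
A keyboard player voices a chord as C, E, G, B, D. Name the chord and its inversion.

The distinct note names are C, E, G, B, D. Stacked in thirds they read C–E–G–B–D, which is a major ninth chord on C.
The lowest note is C, the root of the chord, so this is root position.

C major ninth, root position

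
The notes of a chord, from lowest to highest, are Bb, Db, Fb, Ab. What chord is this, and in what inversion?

Reducing to letter names: Bb, Db, Fb, Ab. These stack in thirds as Bb–Db–Fb–Ab — a Bb half-diminished seventh chord.
Bb is the root of Bb half-diminished seventh; root in the bass means root position (figured bass 7).

Bb half-diminished seventh, root position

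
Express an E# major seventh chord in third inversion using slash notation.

E#maj7/D##

Third inversion of E# major seventh has the seventh (D##) in the bass. As a slash chord: E#maj7/D##.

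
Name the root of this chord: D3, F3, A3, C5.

D

D, F, A, C are the tones of a D minor seventh chord (D–F–A–C), making D the root.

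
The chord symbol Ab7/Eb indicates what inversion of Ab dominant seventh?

Ab7/Eb means Ab dominant seventh with Eb in the bass. Eb is the fifth of Ab dominant seventh (Ab–C–Eb–Gb), so this is second inversion.

second inversion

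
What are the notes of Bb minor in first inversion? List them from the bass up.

Db, F, Bb

Spelling Bb minor: Bb–Db–F. In first inversion the third is bass, giving Db, F, Bb from the bottom.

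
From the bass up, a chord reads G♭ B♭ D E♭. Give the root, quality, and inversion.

Eb minor-major seventh, first inversion

The distinct note names are Gb, Bb, D, Eb. Stacked in thirds they read Eb–Gb–Bb–D, which is a minor-major seventh chord on Eb.
With the third (Gb) in the bass, the chord is in first inversion (figured bass 6/5).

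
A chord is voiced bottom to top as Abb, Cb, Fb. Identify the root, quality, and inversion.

The pitch classes Abb, Cb, Fb arrange in thirds as Fb–Abb–Cb: an Fb minor triad.
The lowest note is Abb, the third of the chord, so this is first inversion (figured bass 6).

Fb minor, first inversion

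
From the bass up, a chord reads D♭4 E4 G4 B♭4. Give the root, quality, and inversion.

E diminished seventh, third inversion

The pitch classes Db, E, G, Bb arrange in thirds as E–G–Bb–Db: an E diminished seventh chord.
Db is the seventh of E diminished seventh; seventh in the bass means third inversion (figured bass 4/2).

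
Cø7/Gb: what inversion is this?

second inversion

Cø7/Gb means C half-diminished seventh with Gb in the bass. Gb is the fifth of C half-diminished seventh (C–Eb–Gb–Bb), so this is second inversion.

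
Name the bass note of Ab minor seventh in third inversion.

Gb

In third inversion the seventh is lowest. For Ab minor seventh (Ab–Cb–Eb–Gb) that is Gb.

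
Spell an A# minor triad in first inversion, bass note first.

C#, E#, A#

Spelling A# minor: A#–C#–E#. In first inversion the third is bass, giving C#, E#, A# from the bottom.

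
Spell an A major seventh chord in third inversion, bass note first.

The chord tones are A–C#–E–G#. With the seventh (G#) lowest for third inversion: G#, A, C#, E.

G#, A, C#, E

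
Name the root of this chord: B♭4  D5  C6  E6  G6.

C

Bb, D, C, E, G are the tones of a C dominant ninth chord (C–E–G–Bb–D), making C the root.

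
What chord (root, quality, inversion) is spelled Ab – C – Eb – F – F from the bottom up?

The pitch classes Ab, C, Eb, F arrange in thirds as F–Ab–C–Eb: an F minor seventh chord.
With the third (Ab) in the bass, the chord is in first inversion (figured bass 6/5).

F minor seventh, first inversion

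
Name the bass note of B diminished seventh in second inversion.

F

B diminished seventh is B–D–F–Ab. Second inversion places the fifth in the bass: F.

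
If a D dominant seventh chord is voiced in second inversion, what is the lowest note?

D dominant seventh is D–F#–A–C. Second inversion places the fifth in the bass: A.

A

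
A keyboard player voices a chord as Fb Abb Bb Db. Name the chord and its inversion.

The pitch classes Fb, Abb, Bb, Db arrange in thirds as Bb–Db–Fb–Abb: a Bb diminished seventh chord.
The lowest note is Fb, the fifth of the chord, so this is second inversion (figured bass 4/3).

Bb diminished seventh, second inversion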